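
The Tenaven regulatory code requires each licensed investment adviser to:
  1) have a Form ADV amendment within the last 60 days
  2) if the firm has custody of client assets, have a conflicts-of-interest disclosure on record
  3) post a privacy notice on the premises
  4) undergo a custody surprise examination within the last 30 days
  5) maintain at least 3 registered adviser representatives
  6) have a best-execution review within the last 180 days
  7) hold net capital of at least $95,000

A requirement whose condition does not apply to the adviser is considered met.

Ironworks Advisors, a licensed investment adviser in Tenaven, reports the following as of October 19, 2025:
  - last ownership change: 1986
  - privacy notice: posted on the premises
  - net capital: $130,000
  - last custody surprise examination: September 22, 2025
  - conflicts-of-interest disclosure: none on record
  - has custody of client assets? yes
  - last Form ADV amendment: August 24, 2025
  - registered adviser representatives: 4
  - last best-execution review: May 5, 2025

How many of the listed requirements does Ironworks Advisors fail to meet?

1. Form ADV amendment 56 days ago vs limit 60 → met
2. condition 'has custody of client assets' holds; conflicts-of-interest disclosure absent → not met
3. privacy notice present → met
4. custody surprise examination 27 days ago vs limit 30 → met
5. registered adviser representatives 4 ≥ 3 → met
6. best-execution review 167 days ago vs limit 180 → met
7. net capital $130,000 ≥ $95,000 → met
Not met: 1 of 7

1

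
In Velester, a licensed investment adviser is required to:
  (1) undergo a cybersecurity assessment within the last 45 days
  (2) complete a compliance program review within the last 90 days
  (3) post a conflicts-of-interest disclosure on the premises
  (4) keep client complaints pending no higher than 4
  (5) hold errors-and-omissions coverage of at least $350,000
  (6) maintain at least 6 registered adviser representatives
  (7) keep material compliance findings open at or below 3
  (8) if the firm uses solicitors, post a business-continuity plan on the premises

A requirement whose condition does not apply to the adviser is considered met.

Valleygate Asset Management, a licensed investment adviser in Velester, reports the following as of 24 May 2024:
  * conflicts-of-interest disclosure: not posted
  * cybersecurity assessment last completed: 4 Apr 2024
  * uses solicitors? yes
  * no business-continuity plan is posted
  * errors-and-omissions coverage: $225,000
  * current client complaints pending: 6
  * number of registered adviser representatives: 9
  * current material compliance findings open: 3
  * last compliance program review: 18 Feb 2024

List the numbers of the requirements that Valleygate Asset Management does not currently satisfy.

1, 2, 3, 4, 5, 8

1. cybersecurity assessment 50 days ago vs limit 45 → not met
2. compliance program review 96 days ago vs limit 90 → not met
3. conflicts-of-interest disclosure absent → not met
4. client complaints pending 6 > 4 → not met
5. errors-and-omissions coverage $225,000 < $350,000 → not met
6. registered adviser representatives 9 ≥ 6 → met
7. material compliance findings open 3 ≤ 3 → met
8. condition 'uses solicitors' holds; business-continuity plan absent → not met
Not met: 1, 2, 3, 4, 5, 8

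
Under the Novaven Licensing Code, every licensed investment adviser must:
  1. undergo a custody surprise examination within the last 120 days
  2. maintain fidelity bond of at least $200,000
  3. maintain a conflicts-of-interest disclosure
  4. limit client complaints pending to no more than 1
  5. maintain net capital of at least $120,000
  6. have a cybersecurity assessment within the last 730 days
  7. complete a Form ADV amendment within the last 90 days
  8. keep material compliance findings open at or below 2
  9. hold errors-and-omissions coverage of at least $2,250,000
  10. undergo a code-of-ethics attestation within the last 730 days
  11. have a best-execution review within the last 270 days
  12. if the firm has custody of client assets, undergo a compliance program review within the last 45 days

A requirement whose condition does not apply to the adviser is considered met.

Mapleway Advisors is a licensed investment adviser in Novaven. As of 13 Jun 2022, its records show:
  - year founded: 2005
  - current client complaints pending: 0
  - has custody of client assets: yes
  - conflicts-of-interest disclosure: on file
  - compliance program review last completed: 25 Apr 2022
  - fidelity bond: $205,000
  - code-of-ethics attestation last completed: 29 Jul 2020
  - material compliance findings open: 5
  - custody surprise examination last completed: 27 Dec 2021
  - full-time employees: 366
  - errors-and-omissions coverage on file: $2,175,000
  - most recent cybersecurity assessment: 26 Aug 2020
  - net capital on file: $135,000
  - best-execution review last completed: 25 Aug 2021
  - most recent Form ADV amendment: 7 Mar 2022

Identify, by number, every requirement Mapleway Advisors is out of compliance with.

1. custody surprise examination 168 days ago vs limit 120 → not met
2. fidelity bond $205,000 ≥ $200,000 → met
3. conflicts-of-interest disclosure present → met
4. client complaints pending 0 ≤ 1 → met
5. net capital $135,000 ≥ $120,000 → met
6. cybersecurity assessment 656 days ago vs limit 730 → met
7. Form ADV amendment 98 days ago vs limit 90 → not met
8. material compliance findings open 5 > 2 → not met
9. errors-and-omissions coverage $2,175,000 < $2,250,000 → not met
10. code-of-ethics attestation 684 days ago vs limit 730 → met
11. best-execution review 292 days ago vs limit 270 → not met
12. condition 'has custody of client assets' holds; compliance program review 49 days ago vs limit 45 → not met
Not met: 1, 7, 8, 9, 11, 12

1, 7, 8, 9, 11, 12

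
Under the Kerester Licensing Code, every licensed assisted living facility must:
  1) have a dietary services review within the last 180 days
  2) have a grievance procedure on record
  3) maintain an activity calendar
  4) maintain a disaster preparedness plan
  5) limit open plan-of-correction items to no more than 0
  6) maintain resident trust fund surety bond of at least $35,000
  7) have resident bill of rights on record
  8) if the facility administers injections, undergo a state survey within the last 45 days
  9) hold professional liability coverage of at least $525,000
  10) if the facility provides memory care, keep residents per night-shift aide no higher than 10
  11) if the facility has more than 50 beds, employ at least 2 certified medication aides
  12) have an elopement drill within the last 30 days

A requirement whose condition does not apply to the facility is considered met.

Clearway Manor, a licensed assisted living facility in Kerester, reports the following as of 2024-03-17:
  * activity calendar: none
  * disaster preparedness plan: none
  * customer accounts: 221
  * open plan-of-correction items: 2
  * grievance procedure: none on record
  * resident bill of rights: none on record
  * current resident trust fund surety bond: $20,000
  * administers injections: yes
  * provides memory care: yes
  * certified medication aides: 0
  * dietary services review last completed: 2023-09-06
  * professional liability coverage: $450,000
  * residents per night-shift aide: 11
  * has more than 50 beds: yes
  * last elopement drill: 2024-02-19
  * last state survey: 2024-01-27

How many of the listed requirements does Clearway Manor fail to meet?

11

1. dietary services review 193 days ago vs limit 180 → not met
2. grievance procedure absent → not met
3. activity calendar absent → not met
4. disaster preparedness plan absent → not met
5. open plan-of-correction items 2 > 0 → not met
6. resident trust fund surety bond $20,000 < $35,000 → not met
7. resident bill of rights absent → not met
8. condition 'administers injections' holds; state survey 50 days ago vs limit 45 → not met
9. professional liability coverage $450,000 < $525,000 → not met
10. condition 'provides memory care' holds; residents per night-shift aide 11 > 10 → not met
11. condition 'has more than 50 beds' holds; certified medication aides 0 < 2 → not met
12. elopement drill 27 days ago vs limit 30 → met
Not met: 11 of 12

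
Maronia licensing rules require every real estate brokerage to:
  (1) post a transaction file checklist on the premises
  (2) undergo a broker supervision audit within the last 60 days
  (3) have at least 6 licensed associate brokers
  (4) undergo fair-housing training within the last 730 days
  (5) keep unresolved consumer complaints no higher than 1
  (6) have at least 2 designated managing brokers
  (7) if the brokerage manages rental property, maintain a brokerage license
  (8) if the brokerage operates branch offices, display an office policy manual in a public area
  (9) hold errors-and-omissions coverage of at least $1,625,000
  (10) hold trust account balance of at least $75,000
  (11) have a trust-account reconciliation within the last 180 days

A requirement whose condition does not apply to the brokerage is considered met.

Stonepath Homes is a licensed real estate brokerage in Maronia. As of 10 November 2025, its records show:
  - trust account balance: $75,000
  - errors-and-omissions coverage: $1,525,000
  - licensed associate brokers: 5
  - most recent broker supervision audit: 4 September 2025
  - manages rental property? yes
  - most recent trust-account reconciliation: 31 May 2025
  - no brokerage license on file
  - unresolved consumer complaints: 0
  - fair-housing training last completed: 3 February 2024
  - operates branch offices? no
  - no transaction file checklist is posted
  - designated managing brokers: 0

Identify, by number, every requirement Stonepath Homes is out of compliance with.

1, 2, 3, 6, 7, 9

1. transaction file checklist absent → not met
2. broker supervision audit 67 days ago vs limit 60 → not met
3. licensed associate brokers 5 < 6 → not met
4. fair-housing training 646 days ago vs limit 730 → met
5. unresolved consumer complaints 0 ≤ 1 → met
6. designated managing brokers 0 < 2 → not met
7. condition 'manages rental property' holds; brokerage license absent → not met
8. condition 'operates branch offices' does not hold → requirement n/a → met
9. errors-and-omissions coverage $1,525,000 < $1,625,000 → not met
10. trust account balance $75,000 ≥ $75,000 → met
11. trust-account reconciliation 163 days ago vs limit 180 → met
Not met: 1, 2, 3, 6, 7, 9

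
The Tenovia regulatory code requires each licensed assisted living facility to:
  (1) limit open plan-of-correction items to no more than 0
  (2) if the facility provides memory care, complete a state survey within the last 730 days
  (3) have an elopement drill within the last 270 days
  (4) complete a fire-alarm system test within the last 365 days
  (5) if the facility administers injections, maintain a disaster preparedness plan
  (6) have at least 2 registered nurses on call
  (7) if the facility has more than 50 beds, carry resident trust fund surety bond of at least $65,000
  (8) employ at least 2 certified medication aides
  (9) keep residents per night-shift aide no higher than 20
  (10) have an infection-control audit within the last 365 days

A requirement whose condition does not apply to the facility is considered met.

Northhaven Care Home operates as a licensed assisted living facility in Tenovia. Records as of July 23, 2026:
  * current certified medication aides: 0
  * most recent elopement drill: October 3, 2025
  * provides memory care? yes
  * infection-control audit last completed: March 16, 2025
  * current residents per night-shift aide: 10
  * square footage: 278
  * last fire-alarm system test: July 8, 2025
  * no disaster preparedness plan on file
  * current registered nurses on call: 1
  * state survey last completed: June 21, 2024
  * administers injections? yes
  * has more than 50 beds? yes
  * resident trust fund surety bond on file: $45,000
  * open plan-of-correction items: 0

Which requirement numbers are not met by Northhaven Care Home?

2, 3, 4, 5, 6, 7, 8, 10

1. open plan-of-correction items 0 ≤ 0 → met
2. condition 'provides memory care' holds; state survey 762 days ago vs limit 730 → not met
3. elopement drill 293 days ago vs limit 270 → not met
4. fire-alarm system test 380 days ago vs limit 365 → not met
5. condition 'administers injections' holds; disaster preparedness plan absent → not met
6. registered nurses on call 1 < 2 → not met
7. condition 'has more than 50 beds' holds; resident trust fund surety bond $45,000 < $65,000 → not met
8. certified medication aides 0 < 2 → not met
9. residents per night-shift aide 10 ≤ 20 → met
10. infection-control audit 494 days ago vs limit 365 → not met
Not met: 2, 3, 4, 5, 6, 7, 8, 10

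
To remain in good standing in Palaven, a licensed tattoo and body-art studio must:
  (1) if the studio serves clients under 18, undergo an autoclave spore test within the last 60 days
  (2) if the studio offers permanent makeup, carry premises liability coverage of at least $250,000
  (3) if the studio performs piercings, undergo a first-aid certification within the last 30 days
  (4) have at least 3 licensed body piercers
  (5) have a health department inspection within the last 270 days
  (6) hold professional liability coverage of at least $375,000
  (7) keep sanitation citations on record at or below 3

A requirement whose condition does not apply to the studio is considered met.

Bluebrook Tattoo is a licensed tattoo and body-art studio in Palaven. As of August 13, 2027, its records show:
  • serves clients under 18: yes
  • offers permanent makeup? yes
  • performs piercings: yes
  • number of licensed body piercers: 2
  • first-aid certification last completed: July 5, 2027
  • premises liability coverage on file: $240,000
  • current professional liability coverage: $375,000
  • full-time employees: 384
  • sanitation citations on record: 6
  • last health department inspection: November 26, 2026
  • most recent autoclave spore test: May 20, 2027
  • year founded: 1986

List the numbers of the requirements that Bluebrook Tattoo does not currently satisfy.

1, 2, 3, 4, 7

1. condition 'serves clients under 18' holds; autoclave spore test 85 days ago vs limit 60 → not met
2. condition 'offers permanent makeup' holds; premises liability coverage $240,000 < $250,000 → not met
3. condition 'performs piercings' holds; first-aid certification 39 days ago vs limit 30 → not met
4. licensed body piercers 2 < 3 → not met
5. health department inspection 260 days ago vs limit 270 → met
6. professional liability coverage $375,000 ≥ $375,000 → met
7. sanitation citations on record 6 > 3 → not met
Not met: 1, 2, 3, 4, 7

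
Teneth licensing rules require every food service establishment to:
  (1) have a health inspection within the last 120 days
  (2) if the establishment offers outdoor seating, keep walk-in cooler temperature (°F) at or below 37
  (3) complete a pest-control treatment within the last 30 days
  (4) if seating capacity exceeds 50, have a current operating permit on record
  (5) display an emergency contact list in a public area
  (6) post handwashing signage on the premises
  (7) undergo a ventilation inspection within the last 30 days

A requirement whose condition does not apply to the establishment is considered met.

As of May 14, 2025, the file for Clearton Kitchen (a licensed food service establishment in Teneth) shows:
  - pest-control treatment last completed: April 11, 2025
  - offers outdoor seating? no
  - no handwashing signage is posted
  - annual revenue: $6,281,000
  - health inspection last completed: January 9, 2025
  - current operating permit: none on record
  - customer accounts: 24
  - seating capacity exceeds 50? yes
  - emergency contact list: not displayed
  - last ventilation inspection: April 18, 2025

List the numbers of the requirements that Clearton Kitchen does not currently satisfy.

1. health inspection 125 days ago vs limit 120 → not met
2. condition 'offers outdoor seating' does not hold → requirement n/a → met
3. pest-control treatment 33 days ago vs limit 30 → not met
4. condition 'seating capacity exceeds 50' holds; current operating permit absent → not met
5. emergency contact list absent → not met
6. handwashing signage absent → not met
7. ventilation inspection 26 days ago vs limit 30 → met
Not met: 1, 3, 4, 5, 6

1, 3, 4, 5, 6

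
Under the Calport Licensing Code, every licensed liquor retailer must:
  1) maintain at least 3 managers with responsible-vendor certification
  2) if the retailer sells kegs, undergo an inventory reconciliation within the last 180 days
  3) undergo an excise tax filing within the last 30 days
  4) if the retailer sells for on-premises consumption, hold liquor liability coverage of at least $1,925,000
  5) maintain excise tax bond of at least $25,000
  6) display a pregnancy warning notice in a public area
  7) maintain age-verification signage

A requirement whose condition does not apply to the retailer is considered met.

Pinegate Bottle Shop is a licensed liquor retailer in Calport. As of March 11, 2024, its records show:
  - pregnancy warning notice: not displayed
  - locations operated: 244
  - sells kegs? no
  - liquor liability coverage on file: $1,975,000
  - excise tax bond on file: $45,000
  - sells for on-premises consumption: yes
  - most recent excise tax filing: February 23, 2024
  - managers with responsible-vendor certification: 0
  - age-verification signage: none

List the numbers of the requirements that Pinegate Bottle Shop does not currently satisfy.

1. managers with responsible-vendor certification 0 < 3 → not met
2. condition 'sells kegs' does not hold → requirement n/a → met
3. excise tax filing 17 days ago vs limit 30 → met
4. condition 'sells for on-premises consumption' holds; liquor liability coverage $1,975,000 ≥ $1,925,000 → met
5. excise tax bond $45,000 ≥ $25,000 → met
6. pregnancy warning notice absent → not met
7. age-verification signage absent → not met
Not met: 1, 6, 7

1, 6, 7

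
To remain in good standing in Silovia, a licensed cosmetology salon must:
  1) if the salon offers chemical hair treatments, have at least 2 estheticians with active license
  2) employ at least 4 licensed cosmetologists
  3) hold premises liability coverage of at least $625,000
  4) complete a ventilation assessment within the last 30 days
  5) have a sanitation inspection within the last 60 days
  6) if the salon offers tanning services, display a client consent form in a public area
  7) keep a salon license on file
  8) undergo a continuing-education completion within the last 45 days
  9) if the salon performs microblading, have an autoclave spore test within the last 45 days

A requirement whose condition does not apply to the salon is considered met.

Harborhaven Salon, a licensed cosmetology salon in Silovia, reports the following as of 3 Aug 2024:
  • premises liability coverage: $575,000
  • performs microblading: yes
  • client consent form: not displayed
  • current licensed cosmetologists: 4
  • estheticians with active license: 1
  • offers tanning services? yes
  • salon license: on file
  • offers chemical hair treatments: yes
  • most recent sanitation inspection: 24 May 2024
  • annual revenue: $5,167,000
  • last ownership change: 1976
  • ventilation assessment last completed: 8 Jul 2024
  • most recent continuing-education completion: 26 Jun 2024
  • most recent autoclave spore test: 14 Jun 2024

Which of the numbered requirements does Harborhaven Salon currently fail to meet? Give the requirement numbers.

1, 3, 5, 6, 9

1. condition 'offers chemical hair treatments' holds; estheticians with active license 1 < 2 → not met
2. licensed cosmetologists 4 ≥ 4 → met
3. premises liability coverage $575,000 < $625,000 → not met
4. ventilation assessment 26 days ago vs limit 30 → met
5. sanitation inspection 71 days ago vs limit 60 → not met
6. condition 'offers tanning services' holds; client consent form absent → not met
7. salon license present → met
8. continuing-education completion 38 days ago vs limit 45 → met
9. condition 'performs microblading' holds; autoclave spore test 50 days ago vs limit 45 → not met
Not met: 1, 3, 5, 6, 9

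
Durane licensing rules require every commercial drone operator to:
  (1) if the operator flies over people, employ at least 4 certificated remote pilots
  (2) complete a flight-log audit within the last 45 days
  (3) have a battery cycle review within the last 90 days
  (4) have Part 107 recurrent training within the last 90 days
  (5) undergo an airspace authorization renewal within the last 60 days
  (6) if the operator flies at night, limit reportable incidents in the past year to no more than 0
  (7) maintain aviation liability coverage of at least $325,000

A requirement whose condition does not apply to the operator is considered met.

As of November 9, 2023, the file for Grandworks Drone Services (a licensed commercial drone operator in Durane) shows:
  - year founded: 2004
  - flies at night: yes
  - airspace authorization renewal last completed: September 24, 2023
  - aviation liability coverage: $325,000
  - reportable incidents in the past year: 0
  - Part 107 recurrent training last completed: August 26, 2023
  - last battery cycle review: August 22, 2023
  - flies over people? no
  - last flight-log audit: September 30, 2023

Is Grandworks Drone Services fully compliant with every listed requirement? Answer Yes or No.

1. condition 'flies over people' does not hold → requirement n/a → met
2. flight-log audit 40 days ago vs limit 45 → met
3. battery cycle review 79 days ago vs limit 90 → met
4. Part 107 recurrent training 75 days ago vs limit 90 → met
5. airspace authorization renewal 46 days ago vs limit 60 → met
6. condition 'flies at night' holds; reportable incidents in the past year 0 ≤ 0 → met
7. aviation liability coverage $325,000 ≥ $325,000 → met
All met.

Yes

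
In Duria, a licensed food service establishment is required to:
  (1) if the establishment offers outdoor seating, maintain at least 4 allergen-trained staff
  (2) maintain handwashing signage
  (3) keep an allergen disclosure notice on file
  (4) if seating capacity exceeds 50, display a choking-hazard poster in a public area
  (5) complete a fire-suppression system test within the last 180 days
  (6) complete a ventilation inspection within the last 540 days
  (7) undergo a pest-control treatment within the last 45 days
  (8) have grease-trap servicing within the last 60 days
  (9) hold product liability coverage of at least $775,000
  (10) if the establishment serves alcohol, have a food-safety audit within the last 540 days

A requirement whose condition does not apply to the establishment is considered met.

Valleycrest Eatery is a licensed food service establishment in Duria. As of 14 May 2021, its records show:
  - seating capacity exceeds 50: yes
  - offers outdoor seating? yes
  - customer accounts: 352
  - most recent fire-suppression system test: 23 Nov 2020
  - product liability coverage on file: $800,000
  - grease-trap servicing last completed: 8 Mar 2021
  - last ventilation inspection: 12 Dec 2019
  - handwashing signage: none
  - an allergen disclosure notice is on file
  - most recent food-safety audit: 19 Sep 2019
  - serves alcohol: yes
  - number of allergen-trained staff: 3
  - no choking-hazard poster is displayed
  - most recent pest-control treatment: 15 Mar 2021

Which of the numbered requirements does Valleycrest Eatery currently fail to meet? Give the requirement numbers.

1, 2, 4, 7, 8, 10

1. condition 'offers outdoor seating' holds; allergen-trained staff 3 < 4 → not met
2. handwashing signage absent → not met
3. allergen disclosure notice present → met
4. condition 'seating capacity exceeds 50' holds; choking-hazard poster absent → not met
5. fire-suppression system test 172 days ago vs limit 180 → met
6. ventilation inspection 519 days ago vs limit 540 → met
7. pest-control treatment 60 days ago vs limit 45 → not met
8. grease-trap servicing 67 days ago vs limit 60 → not met
9. product liability coverage $800,000 ≥ $775,000 → met
10. condition 'serves alcohol' holds; food-safety audit 603 days ago vs limit 540 → not met
Not met: 1, 2, 4, 7, 8, 10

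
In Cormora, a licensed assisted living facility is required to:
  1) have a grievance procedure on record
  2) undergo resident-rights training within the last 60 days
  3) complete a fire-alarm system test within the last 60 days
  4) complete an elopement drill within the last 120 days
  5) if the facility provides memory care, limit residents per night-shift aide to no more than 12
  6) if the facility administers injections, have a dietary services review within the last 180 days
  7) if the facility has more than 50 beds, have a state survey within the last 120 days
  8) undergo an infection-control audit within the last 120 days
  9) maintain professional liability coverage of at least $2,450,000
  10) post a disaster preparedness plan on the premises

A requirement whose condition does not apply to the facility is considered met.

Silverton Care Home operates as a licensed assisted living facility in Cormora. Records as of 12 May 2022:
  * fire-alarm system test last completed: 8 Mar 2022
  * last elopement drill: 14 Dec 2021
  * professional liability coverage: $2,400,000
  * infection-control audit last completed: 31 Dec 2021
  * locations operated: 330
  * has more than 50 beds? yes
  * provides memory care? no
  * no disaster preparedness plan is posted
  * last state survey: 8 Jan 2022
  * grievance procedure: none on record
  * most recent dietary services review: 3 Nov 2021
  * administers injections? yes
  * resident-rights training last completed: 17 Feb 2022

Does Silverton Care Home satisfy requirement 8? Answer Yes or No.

8. infection-control audit 132 days ago vs limit 120 → not met

No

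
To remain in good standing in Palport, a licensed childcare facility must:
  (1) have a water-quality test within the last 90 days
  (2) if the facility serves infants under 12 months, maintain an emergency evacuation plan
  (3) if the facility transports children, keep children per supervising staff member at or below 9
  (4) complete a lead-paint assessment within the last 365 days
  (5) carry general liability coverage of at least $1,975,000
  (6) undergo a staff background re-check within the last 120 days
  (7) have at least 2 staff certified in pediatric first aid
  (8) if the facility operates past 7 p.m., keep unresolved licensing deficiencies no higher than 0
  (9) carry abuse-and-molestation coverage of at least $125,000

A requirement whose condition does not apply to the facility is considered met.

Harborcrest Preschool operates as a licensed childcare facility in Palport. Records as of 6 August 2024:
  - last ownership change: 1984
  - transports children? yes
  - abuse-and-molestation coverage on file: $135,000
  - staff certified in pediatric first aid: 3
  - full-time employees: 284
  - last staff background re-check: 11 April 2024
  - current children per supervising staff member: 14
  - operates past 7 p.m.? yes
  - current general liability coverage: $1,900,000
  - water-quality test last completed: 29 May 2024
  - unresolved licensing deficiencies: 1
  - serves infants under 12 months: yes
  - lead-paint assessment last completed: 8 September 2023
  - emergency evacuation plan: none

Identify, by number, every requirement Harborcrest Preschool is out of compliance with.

2, 3, 5, 8

1. water-quality test 69 days ago vs limit 90 → met
2. condition 'serves infants under 12 months' holds; emergency evacuation plan absent → not met
3. condition 'transports children' holds; children per supervising staff member 14 > 9 → not met
4. lead-paint assessment 333 days ago vs limit 365 → met
5. general liability coverage $1,900,000 < $1,975,000 → not met
6. staff background re-check 117 days ago vs limit 120 → met
7. staff certified in pediatric first aid 3 ≥ 2 → met
8. condition 'operates past 7 p.m.' holds; unresolved licensing deficiencies 1 > 0 → not met
9. abuse-and-molestation coverage $135,000 ≥ $125,000 → met
Not met: 2, 3, 5, 8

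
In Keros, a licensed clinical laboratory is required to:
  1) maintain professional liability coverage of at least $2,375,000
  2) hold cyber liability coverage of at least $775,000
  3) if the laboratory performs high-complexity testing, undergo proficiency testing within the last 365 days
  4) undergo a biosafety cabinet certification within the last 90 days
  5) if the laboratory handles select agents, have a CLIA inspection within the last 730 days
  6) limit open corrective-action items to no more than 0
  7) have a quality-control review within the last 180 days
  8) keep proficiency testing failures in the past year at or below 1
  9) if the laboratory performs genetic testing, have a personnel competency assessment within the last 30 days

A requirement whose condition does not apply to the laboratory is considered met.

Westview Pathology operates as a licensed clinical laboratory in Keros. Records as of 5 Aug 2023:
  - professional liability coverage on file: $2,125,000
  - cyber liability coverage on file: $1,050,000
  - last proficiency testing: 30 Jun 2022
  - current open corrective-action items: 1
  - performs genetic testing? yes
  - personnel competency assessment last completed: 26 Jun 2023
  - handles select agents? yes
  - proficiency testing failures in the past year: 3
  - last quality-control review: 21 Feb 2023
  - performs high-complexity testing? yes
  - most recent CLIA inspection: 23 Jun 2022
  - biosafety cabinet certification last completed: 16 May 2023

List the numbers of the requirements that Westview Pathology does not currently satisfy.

1, 3, 6, 8, 9

1. professional liability coverage $2,125,000 < $2,375,000 → not met
2. cyber liability coverage $1,050,000 ≥ $775,000 → met
3. condition 'performs high-complexity testing' holds; proficiency testing 401 days ago vs limit 365 → not met
4. biosafety cabinet certification 81 days ago vs limit 90 → met
5. condition 'handles select agents' holds; CLIA inspection 408 days ago vs limit 730 → met
6. open corrective-action items 1 > 0 → not met
7. quality-control review 165 days ago vs limit 180 → met
8. proficiency testing failures in the past year 3 > 1 → not met
9. condition 'performs genetic testing' holds; personnel competency assessment 40 days ago vs limit 30 → not met
Not met: 1, 3, 6, 8, 9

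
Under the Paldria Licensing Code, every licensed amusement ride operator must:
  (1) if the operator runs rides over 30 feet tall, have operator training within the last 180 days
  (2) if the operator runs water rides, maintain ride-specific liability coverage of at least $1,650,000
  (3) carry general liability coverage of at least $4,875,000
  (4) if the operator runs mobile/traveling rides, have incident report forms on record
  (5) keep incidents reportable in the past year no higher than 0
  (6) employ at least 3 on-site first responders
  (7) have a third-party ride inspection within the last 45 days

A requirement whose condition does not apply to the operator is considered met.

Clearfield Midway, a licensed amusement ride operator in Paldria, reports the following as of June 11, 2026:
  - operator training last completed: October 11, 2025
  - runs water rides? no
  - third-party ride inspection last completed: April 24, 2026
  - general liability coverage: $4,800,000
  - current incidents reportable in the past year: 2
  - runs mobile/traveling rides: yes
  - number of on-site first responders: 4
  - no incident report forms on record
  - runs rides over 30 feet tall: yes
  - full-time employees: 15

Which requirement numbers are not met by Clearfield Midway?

1. condition 'runs rides over 30 feet tall' holds; operator training 243 days ago vs limit 180 → not met
2. condition 'runs water rides' does not hold → requirement n/a → met
3. general liability coverage $4,800,000 < $4,875,000 → not met
4. condition 'runs mobile/traveling rides' holds; incident report forms absent → not met
5. incidents reportable in the past year 2 > 0 → not met
6. on-site first responders 4 ≥ 3 → met
7. third-party ride inspection 48 days ago vs limit 45 → not met
Not met: 1, 3, 4, 5, 7

1, 3, 4, 5, 7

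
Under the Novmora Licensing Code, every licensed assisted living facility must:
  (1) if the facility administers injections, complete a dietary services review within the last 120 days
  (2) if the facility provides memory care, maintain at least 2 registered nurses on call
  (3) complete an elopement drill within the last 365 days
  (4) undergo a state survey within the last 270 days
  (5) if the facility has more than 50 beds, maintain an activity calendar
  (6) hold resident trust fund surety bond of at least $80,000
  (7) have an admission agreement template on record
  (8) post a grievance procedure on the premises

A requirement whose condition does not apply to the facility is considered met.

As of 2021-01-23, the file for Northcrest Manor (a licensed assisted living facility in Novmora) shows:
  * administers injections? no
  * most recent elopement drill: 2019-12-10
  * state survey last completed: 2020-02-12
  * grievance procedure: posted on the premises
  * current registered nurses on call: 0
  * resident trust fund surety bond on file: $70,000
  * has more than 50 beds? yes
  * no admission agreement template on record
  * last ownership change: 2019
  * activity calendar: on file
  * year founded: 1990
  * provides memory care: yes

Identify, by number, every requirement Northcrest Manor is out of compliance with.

2, 3, 4, 6, 7

1. condition 'administers injections' does not hold → requirement n/a → met
2. condition 'provides memory care' holds; registered nurses on call 0 < 2 → not met
3. elopement drill 410 days ago vs limit 365 → not met
4. state survey 346 days ago vs limit 270 → not met
5. condition 'has more than 50 beds' holds; activity calendar present → met
6. resident trust fund surety bond $70,000 < $80,000 → not met
7. admission agreement template absent → not met
8. grievance procedure present → met
Not met: 2, 3, 4, 6, 7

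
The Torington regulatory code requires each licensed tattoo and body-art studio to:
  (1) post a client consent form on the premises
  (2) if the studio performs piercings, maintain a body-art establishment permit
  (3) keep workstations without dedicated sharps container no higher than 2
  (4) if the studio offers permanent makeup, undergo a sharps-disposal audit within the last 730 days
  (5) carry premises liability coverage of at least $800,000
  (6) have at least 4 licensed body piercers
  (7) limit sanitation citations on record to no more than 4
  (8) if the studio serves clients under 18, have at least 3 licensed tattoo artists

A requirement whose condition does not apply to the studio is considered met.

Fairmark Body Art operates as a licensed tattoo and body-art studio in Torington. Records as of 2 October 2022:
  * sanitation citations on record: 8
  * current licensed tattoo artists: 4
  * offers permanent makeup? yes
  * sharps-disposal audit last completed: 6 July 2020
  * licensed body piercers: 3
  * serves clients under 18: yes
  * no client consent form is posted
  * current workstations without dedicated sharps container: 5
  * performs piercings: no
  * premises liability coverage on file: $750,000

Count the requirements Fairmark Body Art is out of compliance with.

6

1. client consent form absent → not met
2. condition 'performs piercings' does not hold → requirement n/a → met
3. workstations without dedicated sharps container 5 > 2 → not met
4. condition 'offers permanent makeup' holds; sharps-disposal audit 818 days ago vs limit 730 → not met
5. premises liability coverage $750,000 < $800,000 → not met
6. licensed body piercers 3 < 4 → not met
7. sanitation citations on record 8 > 4 → not met
8. condition 'serves clients under 18' holds; licensed tattoo artists 4 ≥ 3 → met
Not met: 6 of 8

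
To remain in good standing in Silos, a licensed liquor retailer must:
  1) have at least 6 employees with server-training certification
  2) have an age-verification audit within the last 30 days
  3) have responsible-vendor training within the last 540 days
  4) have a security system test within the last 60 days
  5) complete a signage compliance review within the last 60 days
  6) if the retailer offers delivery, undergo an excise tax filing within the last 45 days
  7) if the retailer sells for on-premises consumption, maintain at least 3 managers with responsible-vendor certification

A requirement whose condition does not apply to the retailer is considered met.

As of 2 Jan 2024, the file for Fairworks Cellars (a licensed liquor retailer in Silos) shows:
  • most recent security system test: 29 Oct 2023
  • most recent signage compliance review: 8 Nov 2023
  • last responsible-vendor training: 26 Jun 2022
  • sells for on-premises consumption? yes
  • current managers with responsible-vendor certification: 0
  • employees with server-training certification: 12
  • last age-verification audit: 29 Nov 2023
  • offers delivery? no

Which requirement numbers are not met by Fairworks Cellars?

2, 3, 4, 7

1. employees with server-training certification 12 ≥ 6 → met
2. age-verification audit 34 days ago vs limit 30 → not met
3. responsible-vendor training 555 days ago vs limit 540 → not met
4. security system test 65 days ago vs limit 60 → not met
5. signage compliance review 55 days ago vs limit 60 → met
6. condition 'offers delivery' does not hold → requirement n/a → met
7. condition 'sells for on-premises consumption' holds; managers with responsible-vendor certification 0 < 3 → not met
Not met: 2, 3, 4, 7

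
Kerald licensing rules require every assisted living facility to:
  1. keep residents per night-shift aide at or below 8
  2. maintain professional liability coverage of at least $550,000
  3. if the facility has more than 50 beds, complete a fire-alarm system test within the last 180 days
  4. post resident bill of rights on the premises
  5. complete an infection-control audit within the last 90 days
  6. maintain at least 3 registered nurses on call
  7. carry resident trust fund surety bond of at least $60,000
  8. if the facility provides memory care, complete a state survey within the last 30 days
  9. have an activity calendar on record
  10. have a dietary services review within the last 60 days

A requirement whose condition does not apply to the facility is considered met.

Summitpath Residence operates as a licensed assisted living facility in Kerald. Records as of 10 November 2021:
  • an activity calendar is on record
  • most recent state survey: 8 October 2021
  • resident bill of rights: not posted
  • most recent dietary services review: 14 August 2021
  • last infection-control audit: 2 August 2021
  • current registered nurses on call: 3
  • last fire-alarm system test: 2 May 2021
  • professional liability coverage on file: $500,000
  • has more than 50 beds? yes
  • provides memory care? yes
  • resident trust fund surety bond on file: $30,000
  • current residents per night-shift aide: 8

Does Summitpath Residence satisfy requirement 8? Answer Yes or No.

No

8. condition 'provides memory care' holds; state survey 33 days ago vs limit 30 → not met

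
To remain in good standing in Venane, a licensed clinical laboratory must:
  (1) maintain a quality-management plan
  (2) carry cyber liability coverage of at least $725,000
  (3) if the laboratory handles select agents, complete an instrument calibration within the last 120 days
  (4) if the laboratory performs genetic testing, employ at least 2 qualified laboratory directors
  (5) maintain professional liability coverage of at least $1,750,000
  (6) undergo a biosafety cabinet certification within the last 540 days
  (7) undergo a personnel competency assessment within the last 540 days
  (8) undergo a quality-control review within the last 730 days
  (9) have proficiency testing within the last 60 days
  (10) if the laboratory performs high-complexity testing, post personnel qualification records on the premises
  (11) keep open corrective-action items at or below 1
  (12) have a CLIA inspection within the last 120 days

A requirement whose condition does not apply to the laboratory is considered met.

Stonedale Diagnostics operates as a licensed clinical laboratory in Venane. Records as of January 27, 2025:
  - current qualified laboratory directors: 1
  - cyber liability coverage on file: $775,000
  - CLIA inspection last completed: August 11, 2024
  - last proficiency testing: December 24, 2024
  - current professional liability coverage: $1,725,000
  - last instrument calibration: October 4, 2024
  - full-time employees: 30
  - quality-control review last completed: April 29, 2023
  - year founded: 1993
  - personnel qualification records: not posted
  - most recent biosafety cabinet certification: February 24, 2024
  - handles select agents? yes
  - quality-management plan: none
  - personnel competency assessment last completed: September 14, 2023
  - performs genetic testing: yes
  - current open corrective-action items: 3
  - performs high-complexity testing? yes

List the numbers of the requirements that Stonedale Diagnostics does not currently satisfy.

1, 4, 5, 10, 11, 12

1. quality-management plan absent → not met
2. cyber liability coverage $775,000 ≥ $725,000 → met
3. condition 'handles select agents' holds; instrument calibration 115 days ago vs limit 120 → met
4. condition 'performs genetic testing' holds; qualified laboratory directors 1 < 2 → not met
5. professional liability coverage $1,725,000 < $1,750,000 → not met
6. biosafety cabinet certification 338 days ago vs limit 540 → met
7. personnel competency assessment 501 days ago vs limit 540 → met
8. quality-control review 639 days ago vs limit 730 → met
9. proficiency testing 34 days ago vs limit 60 → met
10. condition 'performs high-complexity testing' holds; personnel qualification records absent → not met
11. open corrective-action items 3 > 1 → not met
12. CLIA inspection 169 days ago vs limit 120 → not met
Not met: 1, 4, 5, 10, 11, 12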